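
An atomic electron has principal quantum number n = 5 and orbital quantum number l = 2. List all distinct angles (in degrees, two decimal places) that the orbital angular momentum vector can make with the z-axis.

θ ∈ {35.26°, 65.91°, 90.00°, 114.09°, 144.74°}

|L| = √(l(l+1)) ℏ = √6 ℏ.
cos θ = m_l/√6 for each m_l ∈ {-2, -1, 0, 1, 2}.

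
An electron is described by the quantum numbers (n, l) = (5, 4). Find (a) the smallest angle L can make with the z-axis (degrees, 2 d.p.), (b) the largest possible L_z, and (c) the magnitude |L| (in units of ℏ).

θ_min ≈ 26.57°; L_z,max = 4ℏ; |L| = 2√5 ℏ ≈ 4.472ℏ

cos θ_min = 4/√20, so θ_min ≈ 26.57°.
L_z,max = lℏ = 4ℏ.
|L| = ℏ√(4·5) = 2√5 ℏ ≈ 4.472ℏ.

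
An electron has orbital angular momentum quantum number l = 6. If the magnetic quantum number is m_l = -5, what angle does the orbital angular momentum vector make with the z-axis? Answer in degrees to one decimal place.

θ ≈ 140.5°

|L| = ℏ√(l(l+1)) = √42 ℏ.
L_z = m_l ℏ = −5ℏ.
cos θ = L_z/|L| = -5/√42, so θ ≈ 140.5°.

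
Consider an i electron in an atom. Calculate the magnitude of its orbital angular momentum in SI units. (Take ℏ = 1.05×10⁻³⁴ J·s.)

An i state has l = 6.
|L| = ℏ√(l(l+1)) = ℏ√(6·7) = √42 ℏ
Numerically, |L| = 6.481 × (1.05×10⁻³⁴ J·s) = 6.80×10⁻³⁴ J·s.

|L| = 6.80×10⁻³⁴ J·s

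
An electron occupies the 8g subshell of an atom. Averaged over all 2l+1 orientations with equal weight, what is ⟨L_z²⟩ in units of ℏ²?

For 8g, l = 4.
m_l ∈ {-4, -3, -2, -1, 0, 1, 2, 3, 4}.
⟨L_z²⟩ = ℏ²·l(l+1)/3 = 6.667ℏ².

⟨L_z²⟩ = 6.667 ℏ²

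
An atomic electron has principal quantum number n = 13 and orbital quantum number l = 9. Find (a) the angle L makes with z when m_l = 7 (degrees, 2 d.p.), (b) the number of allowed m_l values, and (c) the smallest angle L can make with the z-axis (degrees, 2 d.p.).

For m_l = 7: cos θ = 7/√90, θ ≈ 42.45°.
There are 2l+1 = 19 values of m_l.
cos θ_min = 9/√90, so θ_min ≈ 18.43°.

θ(m_l=7) ≈ 42.45°; 19 values; θ_min ≈ 18.43°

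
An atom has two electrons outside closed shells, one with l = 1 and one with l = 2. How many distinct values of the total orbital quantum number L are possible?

3

By the triangle rule, |l₁ − l₂| ≤ L ≤ l₁ + l₂.
So L can be 1, 2, 3.
That is 3 values.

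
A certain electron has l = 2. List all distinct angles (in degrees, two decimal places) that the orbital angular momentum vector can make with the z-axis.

|L| = √(l(l+1)) ℏ = √6 ℏ.
cos θ = m_l/√6 for each m_l ∈ {-2, -1, 0, 1, 2}.

θ ∈ {35.26°, 65.91°, 90.00°, 114.09°, 144.74°}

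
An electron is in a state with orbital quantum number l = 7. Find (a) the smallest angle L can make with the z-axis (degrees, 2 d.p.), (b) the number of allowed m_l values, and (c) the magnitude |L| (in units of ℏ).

cos θ_min = 7/√56, so θ_min ≈ 20.70°.
There are 2l+1 = 15 values of m_l.
|L| = ℏ√(7·8) = 2√14 ℏ ≈ 7.483ℏ.

θ_min ≈ 20.70°; 15 values; |L| = 2√14 ℏ ≈ 7.483ℏ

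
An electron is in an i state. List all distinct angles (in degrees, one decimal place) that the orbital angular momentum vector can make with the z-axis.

θ ∈ {22.2°, 39.5°, 51.9°, 62.4°, 72.0°, 81.1°, 90.0°, 98.9°, 108.0°, 117.6°, 128.1°, 140.5°, 157.8°}

I corresponds to l = 6.
|L|² = l(l+1)ℏ² = 42ℏ², so |L| = √42 ℏ.
cos θ = m_l/√42 for each m_l ∈ {-6, -5, -4, -3, -2, -1, 0, 1, 2, 3, 4, 5, 6}.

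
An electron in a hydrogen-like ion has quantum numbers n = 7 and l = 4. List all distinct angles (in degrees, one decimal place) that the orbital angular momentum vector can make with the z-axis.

|L|² = l(l+1)ℏ² = 20ℏ², so |L| = 2√5 ℏ.
cos θ = m_l/√20 for each m_l ∈ {-4, -3, -2, -1, 0, 1, 2, 3, 4}.

θ ∈ {26.6°, 47.9°, 63.4°, 77.1°, 90.0°, 102.9°, 116.6°, 132.1°, 153.4°}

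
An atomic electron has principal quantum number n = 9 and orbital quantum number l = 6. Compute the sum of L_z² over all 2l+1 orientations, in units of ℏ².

m_l runs from −6 to 6, i.e. {-6, -5, -4, -3, -2, -1, 0, 1, 2, 3, 4, 5, 6}.
Σ m_l² = l(l+1)(2l+1)/3 = 6·7·13/3 = 182.

Σ(L_z)² = 182 ℏ²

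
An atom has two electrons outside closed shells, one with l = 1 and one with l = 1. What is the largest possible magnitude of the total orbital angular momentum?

|L_tot|_max = √6 ℏ ≈ 2.449ℏ

L runs from |1 − 1| = 0 to 1 + 1 = 2.
So L can be 0, 1, 2.
The largest magnitude corresponds to L = 2: |L_tot| = ℏ√(2·3) = √6 ℏ.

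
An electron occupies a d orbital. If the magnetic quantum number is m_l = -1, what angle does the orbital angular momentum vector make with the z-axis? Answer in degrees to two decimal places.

θ ≈ 114.09°

For a d orbital, l = 2.
|L|² = l(l+1)ℏ² = 6ℏ², so |L| = √6 ℏ.
L_z = m_l ℏ = −1ℏ.
cos θ = L_z/|L| = -1/√6, so θ ≈ 114.09°.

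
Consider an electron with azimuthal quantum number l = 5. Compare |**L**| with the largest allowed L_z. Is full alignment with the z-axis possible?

No: L_z,max = 5ℏ < |L| = √30 ℏ ≈ 5.477ℏ

|L| = √30 ℏ ≈ 5.4772ℏ, while L_z,max = lℏ = 5ℏ.
Since |L| > L_z,max, the vector can never point exactly along z; the closest it comes is θ_min = arccos(5/√30) ≈ 24.1°.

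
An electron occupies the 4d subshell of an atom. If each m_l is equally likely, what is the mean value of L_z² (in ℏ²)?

⟨L_z²⟩ = 2 ℏ²

4d means n = 4, l = 2.
m_l runs from −2 to 2, i.e. {-2, -1, 0, 1, 2}.
⟨L_z²⟩ = ℏ²·l(l+1)/3 = 2ℏ².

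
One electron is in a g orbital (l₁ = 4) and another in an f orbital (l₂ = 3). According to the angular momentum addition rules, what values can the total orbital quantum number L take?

L = 1, 2, 3, 4, 5, 6, 7

By the triangle rule, |l₁ − l₂| ≤ L ≤ l₁ + l₂.
So L can be 1, 2, 3, 4, 5, 6, 7.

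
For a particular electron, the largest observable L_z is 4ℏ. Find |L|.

|L| = 2√5 ℏ ≈ 4.472ℏ

Since max m_l = l, l = 4.
Then |L| = ℏ√(4·5) = 2√5 ℏ.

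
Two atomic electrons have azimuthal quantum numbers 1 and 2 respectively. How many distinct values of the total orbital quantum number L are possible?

Angular momentum addition gives L = |l₁ − l₂|, …, l₁ + l₂.
Allowed values: L = 1, 2, 3.
That is 3 values.

3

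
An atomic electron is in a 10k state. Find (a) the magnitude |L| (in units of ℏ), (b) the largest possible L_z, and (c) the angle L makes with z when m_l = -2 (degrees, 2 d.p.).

For 10k, l = 7.
|L| = ℏ√(7·8) = 2√14 ℏ ≈ 7.483ℏ.
L_z,max = lℏ = 7ℏ.
For m_l = -2: cos θ = -2/√56, θ ≈ 105.50°.

|L| = 2√14 ℏ ≈ 7.483ℏ; L_z,max = 7ℏ; θ(m_l=-2) ≈ 105.50°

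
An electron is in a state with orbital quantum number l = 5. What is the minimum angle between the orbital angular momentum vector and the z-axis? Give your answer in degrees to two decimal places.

|L| = ℏ√(l(l+1)) = √30 ℏ.
The smallest angle corresponds to the largest L_z, i.e. m_l = l = 5, giving L_z = 5ℏ.
cos θ_min = 5/√30, so θ_min ≈ 24.09°.

θ_min ≈ 24.09°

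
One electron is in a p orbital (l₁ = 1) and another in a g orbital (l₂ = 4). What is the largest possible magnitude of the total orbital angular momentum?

L runs from |1 − 4| = 3 to 1 + 4 = 5.
L ∈ {3, 4, 5}.
The largest magnitude corresponds to L = 5: |L_tot| = ℏ√(5·6) = √30 ℏ.

|L_tot|_max = √30 ℏ ≈ 5.477ℏ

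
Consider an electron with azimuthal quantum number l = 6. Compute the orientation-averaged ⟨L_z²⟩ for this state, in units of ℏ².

m_l runs from −6 to 6, i.e. {-6, -5, -4, -3, -2, -1, 0, 1, 2, 3, 4, 5, 6}.
Average of L_z² over 13 states: 182/13 ℏ² = 14 ℏ².

⟨L_z²⟩ = 14 ℏ²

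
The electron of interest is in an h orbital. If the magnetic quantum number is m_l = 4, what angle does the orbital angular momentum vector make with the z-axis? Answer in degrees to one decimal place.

θ ≈ 43.1°

An h state has l = 5.
|L| = ℏ√(l(l+1)) = √30 ℏ.
L_z = m_l ℏ = 4ℏ.
cos θ = L_z/|L| = 4/√30, so θ ≈ 43.1°.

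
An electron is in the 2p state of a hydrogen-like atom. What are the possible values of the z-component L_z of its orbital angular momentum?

L_z ∈ {−ℏ, 0, ℏ}

The 2p subshell has l = 1.
L_z = m_l ℏ with m_l ranging from −l to +l in integer steps.
For l = 1: m_l ∈ {-1, 0, 1}.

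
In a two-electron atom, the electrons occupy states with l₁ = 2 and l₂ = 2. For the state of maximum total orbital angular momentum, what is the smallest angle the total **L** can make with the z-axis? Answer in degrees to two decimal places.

θ_min ≈ 26.57°

Angular momentum addition gives L = |l₁ − l₂|, …, l₁ + l₂.
L ∈ {0, 1, 2, 3, 4}.
The maximum is L = 4, with |L_tot| = ℏ√(4·5) = 2√5 ℏ.
The minimum angle with z is arccos(4/√20) ≈ 26.57°.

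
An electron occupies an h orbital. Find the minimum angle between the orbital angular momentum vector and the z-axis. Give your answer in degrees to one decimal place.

θ_min ≈ 24.1°

An h state has l = 5.
|L|² = l(l+1)ℏ² = 30ℏ², so |L| = √30 ℏ.
The smallest angle corresponds to the largest L_z, i.e. m_l = l = 5, giving L_z = 5ℏ.
cos θ_min = 5/√30, so θ_min ≈ 24.1°.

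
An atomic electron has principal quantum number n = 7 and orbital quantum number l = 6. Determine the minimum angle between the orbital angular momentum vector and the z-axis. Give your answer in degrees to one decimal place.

|L| = √(l(l+1)) ℏ = √42 ℏ.
The smallest angle corresponds to the largest L_z, i.e. m_l = l = 6, giving L_z = 6ℏ.
cos θ_min = 6/√42, so θ_min ≈ 22.2°.

θ_min ≈ 22.2°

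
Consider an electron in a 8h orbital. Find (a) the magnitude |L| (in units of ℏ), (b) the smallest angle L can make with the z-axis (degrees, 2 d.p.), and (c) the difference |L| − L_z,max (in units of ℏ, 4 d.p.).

|L| = √30 ℏ ≈ 5.477ℏ; θ_min ≈ 24.09°; |L|−L_z,max ≈ 0.4772ℏ

For 8h, l = 5.
|L| = ℏ√(5·6) = √30 ℏ ≈ 5.477ℏ.
cos θ_min = 5/√30, so θ_min ≈ 24.09°.
|L| − L_z,max = (√30 − 5)ℏ ≈ 0.4772ℏ.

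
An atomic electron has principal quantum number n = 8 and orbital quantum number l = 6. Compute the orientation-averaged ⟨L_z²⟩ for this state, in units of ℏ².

⟨L_z²⟩ = 14 ℏ²

m_l runs from −6 to 6, i.e. {-6, -5, -4, -3, -2, -1, 0, 1, 2, 3, 4, 5, 6}.
Average of L_z² over 13 states: 182/13 ℏ² = 14 ℏ².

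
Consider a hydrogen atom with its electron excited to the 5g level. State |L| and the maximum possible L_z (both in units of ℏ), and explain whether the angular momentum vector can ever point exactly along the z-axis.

The 5g level has l = 4.
|L| = 2√5 ℏ ≈ 4.4721ℏ, while L_z,max = lℏ = 4ℏ.
Since |L| > L_z,max, the vector can never point exactly along z; the closest it comes is θ_min = arccos(4/√20) ≈ 26.6°.

No: L_z,max = 4ℏ < |L| = 2√5 ℏ ≈ 4.472ℏ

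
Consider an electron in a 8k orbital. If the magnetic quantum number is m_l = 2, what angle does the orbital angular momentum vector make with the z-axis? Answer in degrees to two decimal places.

θ ≈ 74.50°

For 8k, l = 7.
|L|² = l(l+1)ℏ² = 56ℏ², so |L| = 2√14 ℏ.
L_z = m_l ℏ = 2ℏ.
cos θ = L_z/|L| = 2/√56, so θ ≈ 74.50°.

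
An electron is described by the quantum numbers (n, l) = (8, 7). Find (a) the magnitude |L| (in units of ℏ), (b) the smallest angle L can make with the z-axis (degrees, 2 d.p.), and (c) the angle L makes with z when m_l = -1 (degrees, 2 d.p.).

|L| = ℏ√(7·8) = 2√14 ℏ ≈ 7.483ℏ.
cos θ_min = 7/√56, so θ_min ≈ 20.70°.
For m_l = -1: cos θ = -1/√56, θ ≈ 97.68°.

|L| = 2√14 ℏ ≈ 7.483ℏ; θ_min ≈ 20.70°; θ(m_l=-1) ≈ 97.68°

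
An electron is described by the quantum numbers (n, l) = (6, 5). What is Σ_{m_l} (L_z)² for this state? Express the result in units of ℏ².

Σ(L_z)² = 110 ℏ²

m_l ∈ {-5, -4, -3, -2, -1, 0, 1, 2, 3, 4, 5}.
Summing m² from −5 to 5: Σ m_l² = 110.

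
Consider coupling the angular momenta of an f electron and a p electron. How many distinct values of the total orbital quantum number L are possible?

L runs from |3 − 1| = 2 to 3 + 1 = 4.
L ∈ {2, 3, 4}.
That is 3 values.

3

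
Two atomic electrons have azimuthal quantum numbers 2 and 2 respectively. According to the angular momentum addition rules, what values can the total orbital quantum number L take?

L = 0, 1, 2, 3, 4

Angular momentum addition gives L = |l₁ − l₂|, …, l₁ + l₂.
L ∈ {0, 1, 2, 3, 4}.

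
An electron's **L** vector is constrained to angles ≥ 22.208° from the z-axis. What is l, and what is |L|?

cos²θ_min = l/(l+1) = 0.8571.
Thus l = 0.8571/(1 − 0.8571) ≈ 6.
Then |L| = ℏ√(6·7) = √42 ℏ.

l = 6, |L| = √42 ℏ ≈ 6.481ℏ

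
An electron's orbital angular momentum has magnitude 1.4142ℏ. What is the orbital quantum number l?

Since |L|² = l(l+1)ℏ², l(l+1) = 2.
l² + l − 2 = 0 ⇒ l = 1.

l = 1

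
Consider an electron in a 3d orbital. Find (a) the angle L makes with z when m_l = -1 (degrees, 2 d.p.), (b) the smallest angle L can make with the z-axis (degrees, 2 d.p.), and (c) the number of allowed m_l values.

θ(m_l=-1) ≈ 114.09°; θ_min ≈ 35.26°; 5 values

3d means n = 3, l = 2.
For m_l = -1: cos θ = -1/√6, θ ≈ 114.09°.
cos θ_min = 2/√6, so θ_min ≈ 35.26°.
There are 2l+1 = 5 values of m_l.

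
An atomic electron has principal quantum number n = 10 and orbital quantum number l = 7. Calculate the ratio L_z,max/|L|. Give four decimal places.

|L| = 2√14 ℏ ≈ 7.4833ℏ, while L_z,max = lℏ = 7ℏ.
L_z,max/|L| = 7/√56 = 0.9354.

L_z,max/|L| = 0.9354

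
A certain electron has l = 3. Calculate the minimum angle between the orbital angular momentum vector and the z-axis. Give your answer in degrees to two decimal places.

|L| = √(l(l+1)) ℏ = 2√3 ℏ.
The smallest angle corresponds to the largest L_z, i.e. m_l = l = 3, giving L_z = 3ℏ.
cos θ_min = 3/√12, so θ_min ≈ 30.00°.

θ_min ≈ 30.00°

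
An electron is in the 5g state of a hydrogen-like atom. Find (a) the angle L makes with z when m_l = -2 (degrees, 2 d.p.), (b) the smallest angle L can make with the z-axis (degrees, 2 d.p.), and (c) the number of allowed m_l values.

θ(m_l=-2) ≈ 116.57°; θ_min ≈ 26.57°; 9 values

The 5g subshell has l = 4.
For m_l = -2: cos θ = -2/√20, θ ≈ 116.57°.
cos θ_min = 4/√20, so θ_min ≈ 26.57°.
There are 2l+1 = 9 values of m_l.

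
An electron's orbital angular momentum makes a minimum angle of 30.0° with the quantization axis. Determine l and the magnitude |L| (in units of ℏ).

l = 3, |L| = 2√3 ℏ ≈ 3.464ℏ

At minimum angle, m_l = l, so cos θ = l/√(l(l+1)); cos²θ = l/(l+1) = 0.7500.
Thus l = 0.7500/(1 − 0.7500) ≈ 3.
Then |L| = ℏ√(3·4) = 2√3 ℏ.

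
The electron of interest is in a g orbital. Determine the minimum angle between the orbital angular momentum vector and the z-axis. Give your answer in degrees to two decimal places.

θ_min ≈ 26.57°

G corresponds to l = 4.
|L| = ℏ√(l(l+1)) = 2√5 ℏ.
The smallest angle corresponds to the largest L_z, i.e. m_l = l = 4, giving L_z = 4ℏ.
cos θ_min = 4/√20, so θ_min ≈ 26.57°.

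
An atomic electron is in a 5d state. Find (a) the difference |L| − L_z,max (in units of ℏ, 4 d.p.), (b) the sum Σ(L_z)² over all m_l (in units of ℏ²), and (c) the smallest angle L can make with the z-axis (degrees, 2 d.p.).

5d means n = 5, l = 2.
|L| − L_z,max = (√6 − 2)ℏ ≈ 0.4495ℏ.
Σ m_l² = 10, so Σ(L_z)² = 10 ℏ².
cos θ_min = 2/√6, so θ_min ≈ 35.26°.

|L|−L_z,max ≈ 0.4495ℏ; Σ(L_z)² = 10 ℏ²; θ_min ≈ 35.26°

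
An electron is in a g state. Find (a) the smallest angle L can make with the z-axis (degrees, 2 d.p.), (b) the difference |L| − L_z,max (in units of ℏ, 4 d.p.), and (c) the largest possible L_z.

A g state has l = 4.
cos θ_min = 4/√20, so θ_min ≈ 26.57°.
|L| − L_z,max = (2√5 − 4)ℏ ≈ 0.4721ℏ.
L_z,max = lℏ = 4ℏ.

θ_min ≈ 26.57°; |L|−L_z,max ≈ 0.4721ℏ; L_z,max = 4ℏ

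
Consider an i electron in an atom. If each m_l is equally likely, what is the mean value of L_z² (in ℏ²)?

The letter i corresponds to l = 6.
m_l ∈ {-6, -5, -4, -3, -2, -1, 0, 1, 2, 3, 4, 5, 6}.
⟨L_z²⟩ = ℏ²·(Σ m_l²)/(2l+1) = ℏ²·182/13 = 14ℏ².

⟨L_z²⟩ = 14 ℏ²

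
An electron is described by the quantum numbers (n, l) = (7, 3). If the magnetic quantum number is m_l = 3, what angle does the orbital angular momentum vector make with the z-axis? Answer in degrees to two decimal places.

|L|² = l(l+1)ℏ² = 12ℏ², so |L| = 2√3 ℏ.
L_z = m_l ℏ = 3ℏ.
cos θ = L_z/|L| = 3/√12, so θ ≈ 30.00°.

θ ≈ 30.00°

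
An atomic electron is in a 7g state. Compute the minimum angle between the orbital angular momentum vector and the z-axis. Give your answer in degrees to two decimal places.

For 7g, l = 4.
|L|² = l(l+1)ℏ² = 20ℏ², so |L| = 2√5 ℏ.
The smallest angle corresponds to the largest L_z, i.e. m_l = l = 4, giving L_z = 4ℏ.
cos θ_min = 4/√20, so θ_min ≈ 26.57°.

θ_min ≈ 26.57°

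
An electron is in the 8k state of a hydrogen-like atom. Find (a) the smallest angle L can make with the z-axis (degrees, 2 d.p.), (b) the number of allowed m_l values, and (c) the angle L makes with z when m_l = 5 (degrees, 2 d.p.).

θ_min ≈ 20.70°; 15 values; θ(m_l=5) ≈ 48.08°

The 8k subshell has l = 7.
cos θ_min = 7/√56, so θ_min ≈ 20.70°.
There are 2l+1 = 15 values of m_l.
For m_l = 5: cos θ = 5/√56, θ ≈ 48.08°.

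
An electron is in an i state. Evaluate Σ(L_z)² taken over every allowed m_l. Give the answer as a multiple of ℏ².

For an i orbital, l = 6.
m_l ∈ {-6, -5, -4, -3, -2, -1, 0, 1, 2, 3, 4, 5, 6}.
Σ m_l² = 2·(1 + 4 + 9 + 16 + 25 + 36) = 182.

Σ(L_z)² = 182 ℏ²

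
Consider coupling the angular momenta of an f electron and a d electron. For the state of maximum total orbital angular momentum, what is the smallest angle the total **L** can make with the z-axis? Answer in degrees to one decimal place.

θ_min ≈ 24.1°

Angular momentum addition gives L = |l₁ − l₂|, …, l₁ + l₂.
So L can be 1, 2, 3, 4, 5.
The maximum is L = 5, with |L_tot| = ℏ√(5·6) = √30 ℏ.
The minimum angle with z is arccos(5/√30) ≈ 24.1°.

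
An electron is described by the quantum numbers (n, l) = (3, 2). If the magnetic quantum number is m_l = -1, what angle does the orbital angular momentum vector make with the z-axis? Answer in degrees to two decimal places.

θ ≈ 114.09°

|L| = ℏ√(l(l+1)) = √6 ℏ.
L_z = m_l ℏ = −1ℏ.
cos θ = L_z/|L| = -1/√6, so θ ≈ 114.09°.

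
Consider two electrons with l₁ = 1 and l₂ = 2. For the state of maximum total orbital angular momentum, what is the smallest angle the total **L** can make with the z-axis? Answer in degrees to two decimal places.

L runs from |1 − 2| = 1 to 1 + 2 = 3.
So L can be 1, 2, 3.
The maximum is L = 3, with |L_tot| = ℏ√(3·4) = 2√3 ℏ.
The minimum angle with z is arccos(3/√12) ≈ 30.00°.

θ_min ≈ 30.00°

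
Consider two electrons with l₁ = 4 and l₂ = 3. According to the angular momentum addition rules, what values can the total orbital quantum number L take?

L = 1, 2, 3, 4, 5, 6, 7

Angular momentum addition gives L = |l₁ − l₂|, …, l₁ + l₂.
L ∈ {1, 2, 3, 4, 5, 6, 7}.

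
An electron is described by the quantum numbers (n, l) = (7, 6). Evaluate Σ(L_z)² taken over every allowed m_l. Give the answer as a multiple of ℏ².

The allowed m_l values are -6, -5, -4, -3, -2, -1, 0, 1, 2, 3, 4, 5, 6.
Summing m² from −6 to 6: Σ m_l² = 182.

Σ(L_z)² = 182 ℏ²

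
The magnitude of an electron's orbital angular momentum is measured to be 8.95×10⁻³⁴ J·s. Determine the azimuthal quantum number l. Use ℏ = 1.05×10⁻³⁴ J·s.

l = 8

|L|/ℏ = (8.95×10⁻³⁴)/(1.05×10⁻³⁴) ≈ 8.524.
(|L|/ℏ)² = l(l+1) ≈ 72.66 ⇒ l = 8.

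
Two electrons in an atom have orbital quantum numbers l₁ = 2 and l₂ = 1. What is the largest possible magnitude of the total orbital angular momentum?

L runs from |2 − 1| = 1 to 2 + 1 = 3.
Allowed values: L = 1, 2, 3.
The largest magnitude corresponds to L = 3: |L_tot| = ℏ√(3·4) = 2√3 ℏ.

|L_tot|_max = 2√3 ℏ ≈ 3.464ℏ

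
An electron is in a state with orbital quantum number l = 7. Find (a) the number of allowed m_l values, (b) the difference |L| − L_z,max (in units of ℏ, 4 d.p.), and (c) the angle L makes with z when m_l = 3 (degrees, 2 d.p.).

There are 2l+1 = 15 values of m_l.
|L| − L_z,max = (2√14 − 7)ℏ ≈ 0.4833ℏ.
For m_l = 3: cos θ = 3/√56, θ ≈ 66.37°.

15 values; |L|−L_z,max ≈ 0.4833ℏ; θ(m_l=3) ≈ 66.37°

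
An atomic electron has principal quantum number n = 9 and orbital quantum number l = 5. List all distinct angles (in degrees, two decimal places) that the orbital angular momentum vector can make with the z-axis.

θ ∈ {24.09°, 43.09°, 56.79°, 68.58°, 79.48°, 90.00°, 100.52°, 111.42°, 123.21°, 136.91°, 155.91°}

|L|² = l(l+1)ℏ² = 30ℏ², so |L| = √30 ℏ.
cos θ = m_l/√30 for each m_l ∈ {-5, -4, -3, -2, -1, 0, 1, 2, 3, 4, 5}.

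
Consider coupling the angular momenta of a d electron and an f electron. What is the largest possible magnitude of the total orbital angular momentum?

|L_tot|_max = √30 ℏ ≈ 5.477ℏ

The total orbital quantum number L ranges from |l₁ − l₂| to l₁ + l₂ in integer steps.
So L can be 1, 2, 3, 4, 5.
The largest magnitude corresponds to L = 5: |L_tot| = ℏ√(5·6) = √30 ℏ.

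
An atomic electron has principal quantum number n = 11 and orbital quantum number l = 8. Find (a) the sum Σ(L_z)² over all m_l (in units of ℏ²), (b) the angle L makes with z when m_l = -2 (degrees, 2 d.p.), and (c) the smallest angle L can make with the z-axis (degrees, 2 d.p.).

Σ(L_z)² = 408 ℏ²; θ(m_l=-2) ≈ 103.63°; θ_min ≈ 19.47°

Σ m_l² = 408, so Σ(L_z)² = 408 ℏ².
For m_l = -2: cos θ = -2/√72, θ ≈ 103.63°.
cos θ_min = 8/√72, so θ_min ≈ 19.47°.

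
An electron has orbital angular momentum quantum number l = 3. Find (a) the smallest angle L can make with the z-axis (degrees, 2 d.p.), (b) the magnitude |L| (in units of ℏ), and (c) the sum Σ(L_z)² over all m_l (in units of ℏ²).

cos θ_min = 3/√12, so θ_min ≈ 30.00°.
|L| = ℏ√(3·4) = 2√3 ℏ ≈ 3.464ℏ.
Σ m_l² = 28, so Σ(L_z)² = 28 ℏ².

θ_min ≈ 30.00°; |L| = 2√3 ℏ ≈ 3.464ℏ; Σ(L_z)² = 28 ℏ²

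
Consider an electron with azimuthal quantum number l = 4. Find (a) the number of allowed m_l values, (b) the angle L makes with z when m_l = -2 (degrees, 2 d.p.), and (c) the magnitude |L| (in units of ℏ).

9 values; θ(m_l=-2) ≈ 116.57°; |L| = 2√5 ℏ ≈ 4.472ℏ

There are 2l+1 = 9 values of m_l.
For m_l = -2: cos θ = -2/√20, θ ≈ 116.57°.
|L| = ℏ√(4·5) = 2√5 ℏ ≈ 4.472ℏ.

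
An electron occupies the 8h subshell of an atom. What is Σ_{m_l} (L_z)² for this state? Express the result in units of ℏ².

Σ(L_z)² = 110 ℏ²

8h means n = 8, l = 5.
m_l ∈ {-5, -4, -3, -2, -1, 0, 1, 2, 3, 4, 5}.
Σ m_l² = 2·(1 + 4 + 9 + 16 + 25) = 110.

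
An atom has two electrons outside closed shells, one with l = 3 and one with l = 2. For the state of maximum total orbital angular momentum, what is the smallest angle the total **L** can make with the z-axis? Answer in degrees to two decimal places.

θ_min ≈ 24.09°

Angular momentum addition gives L = |l₁ − l₂|, …, l₁ + l₂.
L ∈ {1, 2, 3, 4, 5}.
The maximum is L = 5, with |L_tot| = ℏ√(5·6) = √30 ℏ.
The minimum angle with z is arccos(5/√30) ≈ 24.09°.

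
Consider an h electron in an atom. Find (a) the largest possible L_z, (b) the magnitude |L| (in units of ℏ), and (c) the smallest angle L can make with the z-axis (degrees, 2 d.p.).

The letter h corresponds to l = 5.
L_z,max = lℏ = 5ℏ.
|L| = ℏ√(5·6) = √30 ℏ ≈ 5.477ℏ.
cos θ_min = 5/√30, so θ_min ≈ 24.09°.

L_z,max = 5ℏ; |L| = √30 ℏ ≈ 5.477ℏ; θ_min ≈ 24.09°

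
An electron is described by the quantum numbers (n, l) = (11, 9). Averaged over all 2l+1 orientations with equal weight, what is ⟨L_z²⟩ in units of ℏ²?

The allowed m_l values are -9, -8, -7, -6, -5, -4, -3, -2, -1, 0, 1, 2, 3, 4, 5, 6, 7, 8, 9.
Average of L_z² over 19 states: 570/19 ℏ² = 30 ℏ².

⟨L_z²⟩ = 30 ℏ²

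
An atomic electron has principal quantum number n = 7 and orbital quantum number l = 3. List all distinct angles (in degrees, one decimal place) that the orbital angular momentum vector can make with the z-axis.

|L| = ℏ√(l(l+1)) = 2√3 ℏ.
cos θ = m_l/√12 for each m_l ∈ {-3, -2, -1, 0, 1, 2, 3}.

θ ∈ {30.0°, 54.7°, 73.2°, 90.0°, 106.8°, 125.3°, 150.0°}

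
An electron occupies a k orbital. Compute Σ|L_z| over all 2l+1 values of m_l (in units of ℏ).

Σ|L_z| = 56 ℏ

A k state has l = 7.
m_l ∈ {-7, -6, -5, -4, -3, -2, -1, 0, 1, 2, 3, 4, 5, 6, 7}.
Σ|m_l| = 2·7(7+1)/2 = 56.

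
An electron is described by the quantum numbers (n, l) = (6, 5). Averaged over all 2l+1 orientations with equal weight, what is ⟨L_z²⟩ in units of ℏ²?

m_l runs from −5 to 5, i.e. {-5, -4, -3, -2, -1, 0, 1, 2, 3, 4, 5}.
Average of L_z² over 11 states: 110/11 ℏ² = 10 ℏ².

⟨L_z²⟩ = 10 ℏ²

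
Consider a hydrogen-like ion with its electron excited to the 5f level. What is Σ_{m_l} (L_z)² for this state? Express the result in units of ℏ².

The 5f level has l = 3.
The allowed m_l values are -3, -2, -1, 0, 1, 2, 3.
Σ m_l² = l(l+1)(2l+1)/3 = 3·4·7/3 = 28.

Σ(L_z)² = 28 ℏ²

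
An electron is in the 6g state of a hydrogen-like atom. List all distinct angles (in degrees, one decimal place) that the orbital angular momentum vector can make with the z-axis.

For 6g, l = 4.
|L|² = l(l+1)ℏ² = 20ℏ², so |L| = 2√5 ℏ.
cos θ = m_l/√20 for each m_l ∈ {-4, -3, -2, -1, 0, 1, 2, 3, 4}.

θ ∈ {26.6°, 47.9°, 63.4°, 77.1°, 90.0°, 102.9°, 116.6°, 132.1°, 153.4°}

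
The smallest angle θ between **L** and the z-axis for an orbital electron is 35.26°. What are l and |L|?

cos θ_min = l/√(l(l+1)) = √(l/(l+1)), so l/(l+1) = cos²(35.26°) = 0.6667.
l = cos²θ/sin²θ ≈ 2.
Then |L| = ℏ√(2·3) = √6 ℏ.

l = 2, |L| = √6 ℏ ≈ 2.449ℏ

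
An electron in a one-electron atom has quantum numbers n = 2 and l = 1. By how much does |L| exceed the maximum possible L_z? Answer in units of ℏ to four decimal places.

|L| = √2 ℏ ≈ 1.4142ℏ, while L_z,max = lℏ = 1ℏ.
The difference is (√2 − 1)ℏ ≈ 0.4142ℏ.

|L| − L_z,max ≈ 0.4142ℏ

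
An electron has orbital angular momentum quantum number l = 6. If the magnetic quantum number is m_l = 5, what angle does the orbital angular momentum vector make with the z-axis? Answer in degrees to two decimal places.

θ ≈ 39.51°

|L|² = l(l+1)ℏ² = 42ℏ², so |L| = √42 ℏ.
L_z = m_l ℏ = 5ℏ.
cos θ = L_z/|L| = 5/√42, so θ ≈ 39.51°.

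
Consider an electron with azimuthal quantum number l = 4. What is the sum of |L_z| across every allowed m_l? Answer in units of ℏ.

Σ|L_z| = 20 ℏ

m_l runs from −4 to 4, i.e. {-4, -3, -2, -1, 0, 1, 2, 3, 4}.
Σ|m_l| = l(l+1) = 20.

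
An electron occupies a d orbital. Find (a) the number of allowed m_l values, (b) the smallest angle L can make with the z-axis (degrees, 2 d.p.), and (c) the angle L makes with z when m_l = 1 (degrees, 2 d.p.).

5 values; θ_min ≈ 35.26°; θ(m_l=1) ≈ 65.91°

A d state has l = 2.
There are 2l+1 = 5 values of m_l.
cos θ_min = 2/√6, so θ_min ≈ 35.26°.
For m_l = 1: cos θ = 1/√6, θ ≈ 65.91°.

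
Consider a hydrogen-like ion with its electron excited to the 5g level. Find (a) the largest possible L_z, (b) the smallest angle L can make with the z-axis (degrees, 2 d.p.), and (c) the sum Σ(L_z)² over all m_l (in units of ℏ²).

L_z,max = 4ℏ; θ_min ≈ 26.57°; Σ(L_z)² = 60 ℏ²

The 5g level has l = 4.
L_z,max = lℏ = 4ℏ.
cos θ_min = 4/√20, so θ_min ≈ 26.57°.
Σ m_l² = 60, so Σ(L_z)² = 60 ℏ².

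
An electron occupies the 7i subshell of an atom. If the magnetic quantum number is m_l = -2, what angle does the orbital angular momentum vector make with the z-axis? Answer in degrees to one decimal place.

θ ≈ 108.0°

For 7i, l = 6.
|L|² = l(l+1)ℏ² = 42ℏ², so |L| = √42 ℏ.
L_z = m_l ℏ = −2ℏ.
cos θ = L_z/|L| = -2/√42, so θ ≈ 108.0°.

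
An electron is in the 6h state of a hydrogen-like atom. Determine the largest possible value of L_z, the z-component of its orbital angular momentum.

L_z,max = 5ℏ

The 6h subshell has l = 5.
L_z = m_l ℏ with m_l ∈ {−5, …, 5}; the maximum is m_l = 5.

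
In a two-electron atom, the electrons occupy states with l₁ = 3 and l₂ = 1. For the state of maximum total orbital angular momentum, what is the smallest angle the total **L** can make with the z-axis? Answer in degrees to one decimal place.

The total orbital quantum number L ranges from |l₁ − l₂| to l₁ + l₂ in integer steps.
Allowed values: L = 2, 3, 4.
The maximum is L = 4, with |L_tot| = ℏ√(4·5) = 2√5 ℏ.
The minimum angle with z is arccos(4/√20) ≈ 26.6°.

θ_min ≈ 26.6°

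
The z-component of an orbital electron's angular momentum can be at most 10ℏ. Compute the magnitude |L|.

Since max m_l = l, l = 10.
|L| = ℏ√(l(l+1)) = √110 ℏ.

|L| = √110 ℏ ≈ 10.488ℏ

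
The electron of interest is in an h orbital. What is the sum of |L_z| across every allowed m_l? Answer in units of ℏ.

Σ|L_z| = 30 ℏ

H corresponds to l = 5.
m_l ∈ {-5, -4, -3, -2, -1, 0, 1, 2, 3, 4, 5}.
Σ|m_l| = 2(1+2+…+5) = 30.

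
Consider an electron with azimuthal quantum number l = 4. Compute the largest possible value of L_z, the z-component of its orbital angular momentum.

L_z,max = 4ℏ

L_z = m_l ℏ with m_l ∈ {−4, …, 4}; the maximum is m_l = 4.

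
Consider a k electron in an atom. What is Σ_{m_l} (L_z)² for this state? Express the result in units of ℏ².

Σ(L_z)² = 280 ℏ²

The letter k corresponds to l = 7.
The allowed m_l values are -7, -6, -5, -4, -3, -2, -1, 0, 1, 2, 3, 4, 5, 6, 7.
Σ m_l² = 2·(1 + 4 + 9 + 16 + 25 + 36 + 49) = 280.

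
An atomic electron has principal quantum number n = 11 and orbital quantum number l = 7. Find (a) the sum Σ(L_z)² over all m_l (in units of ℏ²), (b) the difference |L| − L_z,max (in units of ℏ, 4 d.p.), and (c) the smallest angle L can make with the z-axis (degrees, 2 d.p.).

Σ m_l² = 280, so Σ(L_z)² = 280 ℏ².
|L| − L_z,max = (2√14 − 7)ℏ ≈ 0.4833ℏ.
cos θ_min = 7/√56, so θ_min ≈ 20.70°.

Σ(L_z)² = 280 ℏ²; |L|−L_z,max ≈ 0.4833ℏ; θ_min ≈ 20.70°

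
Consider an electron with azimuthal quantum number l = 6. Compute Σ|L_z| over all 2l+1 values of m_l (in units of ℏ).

Σ|L_z| = 42 ℏ

m_l runs from −6 to 6, i.e. {-6, -5, -4, -3, -2, -1, 0, 1, 2, 3, 4, 5, 6}.
Σ|m_l| = 2·6(6+1)/2 = 42.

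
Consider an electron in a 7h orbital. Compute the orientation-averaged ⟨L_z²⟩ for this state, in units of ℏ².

The 7h subshell has l = 5.
m_l runs from −5 to 5, i.e. {-5, -4, -3, -2, -1, 0, 1, 2, 3, 4, 5}.
⟨L_z²⟩ = ℏ²·l(l+1)/3 = 10ℏ².

⟨L_z²⟩ = 10 ℏ²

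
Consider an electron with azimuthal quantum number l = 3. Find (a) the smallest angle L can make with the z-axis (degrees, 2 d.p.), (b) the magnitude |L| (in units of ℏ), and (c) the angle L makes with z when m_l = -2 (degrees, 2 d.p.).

θ_min ≈ 30.00°; |L| = 2√3 ℏ ≈ 3.464ℏ; θ(m_l=-2) ≈ 125.26°

cos θ_min = 3/√12, so θ_min ≈ 30.00°.
|L| = ℏ√(3·4) = 2√3 ℏ ≈ 3.464ℏ.
For m_l = -2: cos θ = -2/√12, θ ≈ 125.26°.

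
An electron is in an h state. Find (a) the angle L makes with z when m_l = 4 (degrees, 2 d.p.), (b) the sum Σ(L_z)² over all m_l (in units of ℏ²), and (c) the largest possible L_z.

For an h orbital, l = 5.
For m_l = 4: cos θ = 4/√30, θ ≈ 43.09°.
Σ m_l² = 110, so Σ(L_z)² = 110 ℏ².
L_z,max = lℏ = 5ℏ.

θ(m_l=4) ≈ 43.09°; Σ(L_z)² = 110 ℏ²; L_z,max = 5ℏ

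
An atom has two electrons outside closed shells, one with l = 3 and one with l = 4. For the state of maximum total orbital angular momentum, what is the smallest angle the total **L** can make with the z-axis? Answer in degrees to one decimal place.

Angular momentum addition gives L = |l₁ − l₂|, …, l₁ + l₂.
So L can be 1, 2, 3, 4, 5, 6, 7.
The maximum is L = 7, with |L_tot| = ℏ√(7·8) = 2√14 ℏ.
The minimum angle with z is arccos(7/√56) ≈ 20.7°.

θ_min ≈ 20.7°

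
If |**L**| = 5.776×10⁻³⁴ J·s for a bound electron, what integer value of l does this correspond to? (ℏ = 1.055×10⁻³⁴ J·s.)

In units of ℏ, |L| ≈ 5.475.
Set l(l+1) = 29.97; the integer solution is l = 5.

l = 5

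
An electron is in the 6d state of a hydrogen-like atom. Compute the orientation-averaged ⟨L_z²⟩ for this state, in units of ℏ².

⟨L_z²⟩ = 2 ℏ²

For 6d, l = 2.
m_l runs from −2 to 2, i.e. {-2, -1, 0, 1, 2}.
⟨L_z²⟩ = ℏ²·l(l+1)/3 = 2ℏ².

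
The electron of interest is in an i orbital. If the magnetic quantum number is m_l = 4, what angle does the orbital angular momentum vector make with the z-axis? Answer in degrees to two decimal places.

θ ≈ 51.89°

For an i orbital, l = 6.
|L| = ℏ√(l(l+1)) = √42 ℏ.
L_z = m_l ℏ = 4ℏ.
cos θ = L_z/|L| = 4/√42, so θ ≈ 51.89°.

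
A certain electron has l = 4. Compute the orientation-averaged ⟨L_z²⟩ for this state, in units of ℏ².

⟨L_z²⟩ = 6.667 ℏ²

m_l ∈ {-4, -3, -2, -1, 0, 1, 2, 3, 4}.
⟨L_z²⟩ = ℏ²·l(l+1)/3 = 6.667ℏ².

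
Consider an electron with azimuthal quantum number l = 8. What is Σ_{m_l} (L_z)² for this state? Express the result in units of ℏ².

The allowed m_l values are -8, -7, -6, -5, -4, -3, -2, -1, 0, 1, 2, 3, 4, 5, 6, 7, 8.
Σ m_l² = l(l+1)(2l+1)/3 = 8·9·17/3 = 408.

Σ(L_z)² = 408 ℏ²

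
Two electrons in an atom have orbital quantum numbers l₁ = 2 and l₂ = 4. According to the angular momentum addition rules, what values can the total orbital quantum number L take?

By the triangle rule, |l₁ − l₂| ≤ L ≤ l₁ + l₂.
So L can be 2, 3, 4, 5, 6.

L = 2, 3, 4, 5, 6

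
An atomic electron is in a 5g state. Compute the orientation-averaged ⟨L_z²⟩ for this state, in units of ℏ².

5g means n = 5, l = 4.
m_l runs from −4 to 4, i.e. {-4, -3, -2, -1, 0, 1, 2, 3, 4}.
⟨L_z²⟩ = ℏ²·(Σ m_l²)/(2l+1) = ℏ²·60/9 = 6.667ℏ².

⟨L_z²⟩ = 6.667 ℏ²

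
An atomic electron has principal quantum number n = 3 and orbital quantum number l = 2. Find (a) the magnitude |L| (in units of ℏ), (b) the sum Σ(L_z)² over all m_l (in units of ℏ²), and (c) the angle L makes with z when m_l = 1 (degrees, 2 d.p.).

|L| = √6 ℏ ≈ 2.449ℏ; Σ(L_z)² = 10 ℏ²; θ(m_l=1) ≈ 65.91°

|L| = ℏ√(2·3) = √6 ℏ ≈ 2.449ℏ.
Σ m_l² = 10, so Σ(L_z)² = 10 ℏ².
For m_l = 1: cos θ = 1/√6, θ ≈ 65.91°.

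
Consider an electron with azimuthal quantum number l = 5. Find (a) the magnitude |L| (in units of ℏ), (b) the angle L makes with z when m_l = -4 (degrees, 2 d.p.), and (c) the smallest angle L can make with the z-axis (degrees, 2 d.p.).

|L| = √30 ℏ ≈ 5.477ℏ; θ(m_l=-4) ≈ 136.91°; θ_min ≈ 24.09°

|L| = ℏ√(5·6) = √30 ℏ ≈ 5.477ℏ.
For m_l = -4: cos θ = -4/√30, θ ≈ 136.91°.
cos θ_min = 5/√30, so θ_min ≈ 24.09°.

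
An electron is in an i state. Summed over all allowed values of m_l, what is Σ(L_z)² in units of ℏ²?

For an i orbital, l = 6.
m_l ∈ {-6, -5, -4, -3, -2, -1, 0, 1, 2, 3, 4, 5, 6}.
Σ m_l² = l(l+1)(2l+1)/3 = 6·7·13/3 = 182.

Σ(L_z)² = 182 ℏ²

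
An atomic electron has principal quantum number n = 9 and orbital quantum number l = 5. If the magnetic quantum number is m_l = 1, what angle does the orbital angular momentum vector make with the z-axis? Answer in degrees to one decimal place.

|L| = ℏ√(l(l+1)) = √30 ℏ.
L_z = m_l ℏ = 1ℏ.
cos θ = L_z/|L| = 1/√30, so θ ≈ 79.5°.

θ ≈ 79.5°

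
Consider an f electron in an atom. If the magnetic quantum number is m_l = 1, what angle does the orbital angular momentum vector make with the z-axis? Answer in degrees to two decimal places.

For an f orbital, l = 3.
|L|² = l(l+1)ℏ² = 12ℏ², so |L| = 2√3 ℏ.
L_z = m_l ℏ = 1ℏ.
cos θ = L_z/|L| = 1/√12, so θ ≈ 73.22°.

θ ≈ 73.22°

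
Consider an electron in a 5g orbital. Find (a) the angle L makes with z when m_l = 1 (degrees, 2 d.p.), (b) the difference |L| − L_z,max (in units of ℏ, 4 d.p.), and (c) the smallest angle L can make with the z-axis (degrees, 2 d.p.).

θ(m_l=1) ≈ 77.08°; |L|−L_z,max ≈ 0.4721ℏ; θ_min ≈ 26.57°

5g means n = 5, l = 4.
For m_l = 1: cos θ = 1/√20, θ ≈ 77.08°.
|L| − L_z,max = (2√5 − 4)ℏ ≈ 0.4721ℏ.
cos θ_min = 4/√20, so θ_min ≈ 26.57°.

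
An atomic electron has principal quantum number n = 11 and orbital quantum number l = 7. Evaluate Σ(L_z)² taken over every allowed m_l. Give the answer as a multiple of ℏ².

m_l runs from −7 to 7, i.e. {-7, -6, -5, -4, -3, -2, -1, 0, 1, 2, 3, 4, 5, 6, 7}.
Σ m_l² = 2·(1 + 4 + 9 + 16 + 25 + 36 + 49) = 280.

Σ(L_z)² = 280 ℏ²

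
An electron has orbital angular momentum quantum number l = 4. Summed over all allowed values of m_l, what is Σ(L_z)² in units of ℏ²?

Σ(L_z)² = 60 ℏ²

m_l ∈ {-4, -3, -2, -1, 0, 1, 2, 3, 4}.
Σ m_l² = 2·(1 + 4 + 9 + 16) = 60.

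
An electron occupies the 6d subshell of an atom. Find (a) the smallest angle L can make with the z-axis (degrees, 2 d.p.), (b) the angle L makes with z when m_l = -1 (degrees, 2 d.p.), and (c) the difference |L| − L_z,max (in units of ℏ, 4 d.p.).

6d means n = 6, l = 2.
cos θ_min = 2/√6, so θ_min ≈ 35.26°.
For m_l = -1: cos θ = -1/√6, θ ≈ 114.09°.
|L| − L_z,max = (√6 − 2)ℏ ≈ 0.4495ℏ.

θ_min ≈ 35.26°; θ(m_l=-1) ≈ 114.09°; |L|−L_z,max ≈ 0.4495ℏ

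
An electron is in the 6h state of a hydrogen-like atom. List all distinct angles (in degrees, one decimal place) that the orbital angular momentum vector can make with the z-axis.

6h means n = 6, l = 5.
|L| = √(l(l+1)) ℏ = √30 ℏ.
cos θ = m_l/√30 for each m_l ∈ {-5, -4, -3, -2, -1, 0, 1, 2, 3, 4, 5}.

θ ∈ {24.1°, 43.1°, 56.8°, 68.6°, 79.5°, 90.0°, 100.5°, 111.4°, 123.2°, 136.9°, 155.9°}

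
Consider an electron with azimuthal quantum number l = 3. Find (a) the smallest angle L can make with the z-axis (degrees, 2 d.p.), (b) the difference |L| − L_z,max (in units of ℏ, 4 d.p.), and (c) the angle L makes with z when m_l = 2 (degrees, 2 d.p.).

cos θ_min = 3/√12, so θ_min ≈ 30.00°.
|L| − L_z,max = (2√3 − 3)ℏ ≈ 0.4641ℏ.
For m_l = 2: cos θ = 2/√12, θ ≈ 54.74°.

θ_min ≈ 30.00°; |L|−L_z,max ≈ 0.4641ℏ; θ(m_l=2) ≈ 54.74°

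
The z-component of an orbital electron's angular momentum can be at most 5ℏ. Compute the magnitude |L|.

|L| = √30 ℏ ≈ 5.477ℏ

L_z,max = lℏ, so l = 5.
Then |L| = ℏ√(5·6) = √30 ℏ.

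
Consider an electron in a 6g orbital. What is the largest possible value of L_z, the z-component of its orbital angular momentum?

For 6g, l = 4.
L_z = m_l ℏ with m_l ∈ {−4, …, 4}; the maximum is m_l = 4.

L_z,max = 4ℏ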